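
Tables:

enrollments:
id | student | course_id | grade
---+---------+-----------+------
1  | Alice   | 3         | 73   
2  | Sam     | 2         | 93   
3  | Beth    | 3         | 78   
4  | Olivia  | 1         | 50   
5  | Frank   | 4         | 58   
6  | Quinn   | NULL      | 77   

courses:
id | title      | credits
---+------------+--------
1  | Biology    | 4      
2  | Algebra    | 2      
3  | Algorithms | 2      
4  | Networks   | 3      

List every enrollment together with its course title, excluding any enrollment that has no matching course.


INNER JOIN keeps only enrollments rows whose course_id matches an id in courses. Walk through each enrollment:
  - enrollment 1 (Alice): course_id=3 -> matches Algorithms
  - enrollment 2 (Sam): course_id=2 -> matches Algebra
  - enrollment 3 (Beth): course_id=3 -> matches Algorithms
  - enrollment 4 (Olivia): course_id=1 -> matches Biology
  - enrollment 5 (Frank): course_id=4 -> matches Networks
  - enrollment 6 (Quinn): course_id=NULL, no match -> dropped
So 1 of 6 rows is dropped.

SQL:
SELECT a.student, b.title AS course
FROM enrollments a
INNER JOIN courses b ON a.course_id = b.id

Result:
student | course    
--------+-----------
Alice   | Algorithms
Sam     | Algebra   
Beth    | Algorithms
Olivia  | Biology   
Frank   | Networks  


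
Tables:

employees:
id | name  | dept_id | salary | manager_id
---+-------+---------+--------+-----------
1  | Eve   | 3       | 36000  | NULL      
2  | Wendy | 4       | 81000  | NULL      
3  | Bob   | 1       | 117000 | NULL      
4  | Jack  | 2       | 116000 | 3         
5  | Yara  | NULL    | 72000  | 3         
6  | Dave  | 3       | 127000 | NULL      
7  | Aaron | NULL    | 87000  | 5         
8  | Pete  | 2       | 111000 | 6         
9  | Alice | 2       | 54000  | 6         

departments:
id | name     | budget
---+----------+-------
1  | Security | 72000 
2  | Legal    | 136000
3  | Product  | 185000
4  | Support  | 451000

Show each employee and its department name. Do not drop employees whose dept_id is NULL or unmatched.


LEFT JOIN keeps every row from employees (the left table); where dept_id has no match in departments, the department columns become NULL. Walk through each employee:
  - employee 1 (Eve): dept_id=3 -> matches Product
  - employee 2 (Wendy): dept_id=4 -> matches Support
  - employee 3 (Bob): dept_id=1 -> matches Security
  - employee 4 (Jack): dept_id=2 -> matches Legal
  - employee 5 (Yara): dept_id=NULL, no match -> kept with NULL
  - employee 6 (Dave): dept_id=3 -> matches Product
  - employee 7 (Aaron): dept_id=NULL, no match -> kept with NULL
  - employee 8 (Pete): dept_id=2 -> matches Legal
  - employee 9 (Alice): dept_id=2 -> matches Legal
All 9 rows appear; 2 have NULL department.

SQL:
SELECT a.name, b.name AS department
FROM employees a
LEFT JOIN departments b ON a.dept_id = b.id

Result:
name  | department
------+-----------
Eve   | Product   
Wendy | Support   
Bob   | Security  
Jack  | Legal     
Yara  | NULL      
Dave  | Product   
Aaron | NULL      
Pete  | Legal     
Alice | Legal     


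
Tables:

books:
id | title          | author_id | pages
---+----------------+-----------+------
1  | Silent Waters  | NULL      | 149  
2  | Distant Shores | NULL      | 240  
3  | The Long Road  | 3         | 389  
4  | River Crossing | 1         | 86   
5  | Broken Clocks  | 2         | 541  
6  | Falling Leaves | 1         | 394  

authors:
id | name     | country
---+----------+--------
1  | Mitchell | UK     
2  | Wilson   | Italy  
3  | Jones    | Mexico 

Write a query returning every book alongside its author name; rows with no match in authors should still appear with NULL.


LEFT JOIN keeps every row from books (the left table); where author_id has no match in authors, the author columns become NULL. Walk through each book:
  - book 1 (Silent Waters): author_id=NULL, no match -> kept with NULL
  - book 2 (Distant Shores): author_id=NULL, no match -> kept with NULL
  - book 3 (The Long Road): author_id=3 -> matches Jones
  - book 4 (River Crossing): author_id=1 -> matches Mitchell
  - book 5 (Broken Clocks): author_id=2 -> matches Wilson
  - book 6 (Falling Leaves): author_id=1 -> matches Mitchell
All 6 rows appear; 2 have NULL author.

SQL:
SELECT a.title, b.name AS author
FROM books a
LEFT JOIN authors b ON a.author_id = b.id

Result:
title          | author  
---------------+---------
Silent Waters  | NULL    
Distant Shores | NULL    
The Long Road  | Jones   
River Crossing | Mitchell
Broken Clocks  | Wilson  
Falling Leaves | Mitchell


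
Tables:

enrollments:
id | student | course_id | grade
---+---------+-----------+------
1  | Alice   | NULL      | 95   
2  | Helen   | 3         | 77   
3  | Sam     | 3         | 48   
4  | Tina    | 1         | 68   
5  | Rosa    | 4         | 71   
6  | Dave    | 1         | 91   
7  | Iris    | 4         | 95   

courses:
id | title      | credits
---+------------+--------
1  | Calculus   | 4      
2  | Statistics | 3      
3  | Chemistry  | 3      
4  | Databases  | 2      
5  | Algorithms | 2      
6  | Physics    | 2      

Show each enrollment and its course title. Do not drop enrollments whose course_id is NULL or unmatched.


LEFT JOIN keeps every row from enrollments (the left table); where course_id has no match in courses, the course columns become NULL. Walk through each enrollment:
  - enrollment 1 (Alice): course_id=NULL, no match -> kept with NULL
  - enrollment 2 (Helen): course_id=3 -> matches Chemistry
  - enrollment 3 (Sam): course_id=3 -> matches Chemistry
  - enrollment 4 (Tina): course_id=1 -> matches Calculus
  - enrollment 5 (Rosa): course_id=4 -> matches Databases
  - enrollment 6 (Dave): course_id=1 -> matches Calculus
  - enrollment 7 (Iris): course_id=4 -> matches Databases
All 7 rows appear; 1 has NULL course.

SQL:
SELECT a.student, b.title AS course
FROM enrollments a
LEFT JOIN courses b ON a.course_id = b.id

Result:
student | course   
--------+----------
Alice   | NULL     
Helen   | Chemistry
Sam     | Chemistry
Tina    | Calculus 
Rosa    | Databases
Dave    | Calculus 
Iris    | Databases


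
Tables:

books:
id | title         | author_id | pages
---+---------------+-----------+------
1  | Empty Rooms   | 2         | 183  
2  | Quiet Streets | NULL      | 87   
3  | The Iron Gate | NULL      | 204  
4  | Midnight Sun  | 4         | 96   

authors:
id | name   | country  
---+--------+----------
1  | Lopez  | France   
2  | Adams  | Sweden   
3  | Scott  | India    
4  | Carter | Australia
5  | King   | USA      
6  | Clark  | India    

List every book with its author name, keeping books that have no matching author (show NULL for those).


LEFT JOIN keeps every row from books (the left table); where author_id has no match in authors, the author columns become NULL. Walk through each book:
  - book 1 (Empty Rooms): author_id=2 -> matches Adams
  - book 2 (Quiet Streets): author_id=NULL, no match -> kept with NULL
  - book 3 (The Iron Gate): author_id=NULL, no match -> kept with NULL
  - book 4 (Midnight Sun): author_id=4 -> matches Carter
All 4 rows appear; 2 have NULL author.

SQL:
SELECT a.title, b.name AS author
FROM books a
LEFT JOIN authors b ON a.author_id = b.id

Result:
title         | author
--------------+-------
Empty Rooms   | Adams 
Quiet Streets | NULL  
The Iron Gate | NULL  
Midnight Sun  | Carter


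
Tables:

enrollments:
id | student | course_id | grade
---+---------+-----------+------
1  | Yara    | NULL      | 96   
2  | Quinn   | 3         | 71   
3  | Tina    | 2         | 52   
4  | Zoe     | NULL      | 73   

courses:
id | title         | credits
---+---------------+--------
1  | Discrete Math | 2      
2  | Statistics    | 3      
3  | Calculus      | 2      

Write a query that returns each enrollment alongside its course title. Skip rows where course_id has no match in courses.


INNER JOIN keeps only enrollments rows whose course_id matches an id in courses. Walk through each enrollment:
  - enrollment 1 (Yara): course_id=NULL, no match -> dropped
  - enrollment 2 (Quinn): course_id=3 -> matches Calculus
  - enrollment 3 (Tina): course_id=2 -> matches Statistics
  - enrollment 4 (Zoe): course_id=NULL, no match -> dropped
So 2 of 4 rows are dropped.

SQL:
SELECT a.student, b.title AS course
FROM enrollments a
INNER JOIN courses b ON a.course_id = b.id

Result:
student | course    
--------+-----------
Quinn   | Calculus  
Tina    | Statistics


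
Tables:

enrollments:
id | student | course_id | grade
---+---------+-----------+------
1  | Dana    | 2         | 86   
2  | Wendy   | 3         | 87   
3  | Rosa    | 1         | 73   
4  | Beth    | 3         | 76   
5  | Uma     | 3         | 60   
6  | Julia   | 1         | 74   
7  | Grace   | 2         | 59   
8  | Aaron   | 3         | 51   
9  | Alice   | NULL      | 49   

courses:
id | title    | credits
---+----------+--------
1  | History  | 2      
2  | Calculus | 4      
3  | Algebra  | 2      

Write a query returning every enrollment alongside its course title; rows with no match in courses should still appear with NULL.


LEFT JOIN keeps every row from enrollments (the left table); where course_id has no match in courses, the course columns become NULL. Walk through each enrollment:
  - enrollment 1 (Dana): course_id=2 -> matches Calculus
  - enrollment 2 (Wendy): course_id=3 -> matches Algebra
  - enrollment 3 (Rosa): course_id=1 -> matches History
  - enrollment 4 (Beth): course_id=3 -> matches Algebra
  - enrollment 5 (Uma): course_id=3 -> matches Algebra
  - enrollment 6 (Julia): course_id=1 -> matches History
  - enrollment 7 (Grace): course_id=2 -> matches Calculus
  - enrollment 8 (Aaron): course_id=3 -> matches Algebra
  - enrollment 9 (Alice): course_id=NULL, no match -> kept with NULL
All 9 rows appear; 1 has NULL course.

SQL:
SELECT a.student, b.title AS course
FROM enrollments a
LEFT JOIN courses b ON a.course_id = b.id

Result:
student | course  
--------+---------
Dana    | Calculus
Wendy   | Algebra 
Rosa    | History 
Beth    | Algebra 
Uma     | Algebra 
Julia   | History 
Grace   | Calculus
Aaron   | Algebra 
Alice   | NULL    


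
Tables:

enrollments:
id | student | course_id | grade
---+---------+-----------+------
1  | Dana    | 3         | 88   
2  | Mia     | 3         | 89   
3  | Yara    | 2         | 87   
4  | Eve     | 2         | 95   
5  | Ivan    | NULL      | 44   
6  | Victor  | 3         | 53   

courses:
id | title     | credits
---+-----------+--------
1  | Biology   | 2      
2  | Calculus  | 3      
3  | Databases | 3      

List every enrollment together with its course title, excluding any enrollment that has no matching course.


INNER JOIN keeps only enrollments rows whose course_id matches an id in courses. Walk through each enrollment:
  - enrollment 1 (Dana): course_id=3 -> matches Databases
  - enrollment 2 (Mia): course_id=3 -> matches Databases
  - enrollment 3 (Yara): course_id=2 -> matches Calculus
  - enrollment 4 (Eve): course_id=2 -> matches Calculus
  - enrollment 5 (Ivan): course_id=NULL, no match -> dropped
  - enrollment 6 (Victor): course_id=3 -> matches Databases
So 1 of 6 rows is dropped.

SQL:
SELECT a.student, b.title AS course
FROM enrollments a
INNER JOIN courses b ON a.course_id = b.id

Result:
student | course   
--------+----------
Dana    | Databases
Mia     | Databases
Yara    | Calculus 
Eve     | Calculus 
Victor  | Databases


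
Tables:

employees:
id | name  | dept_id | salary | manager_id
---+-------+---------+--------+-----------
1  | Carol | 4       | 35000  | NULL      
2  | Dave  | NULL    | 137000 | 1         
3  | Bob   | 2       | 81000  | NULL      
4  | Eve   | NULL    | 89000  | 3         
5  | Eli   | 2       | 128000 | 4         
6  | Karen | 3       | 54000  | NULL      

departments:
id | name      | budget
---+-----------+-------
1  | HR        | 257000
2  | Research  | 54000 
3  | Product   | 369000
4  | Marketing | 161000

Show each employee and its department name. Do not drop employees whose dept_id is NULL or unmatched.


LEFT JOIN keeps every row from employees (the left table); where dept_id has no match in departments, the department columns become NULL. Walk through each employee:
  - employee 1 (Carol): dept_id=4 -> matches Marketing
  - employee 2 (Dave): dept_id=NULL, no match -> kept with NULL
  - employee 3 (Bob): dept_id=2 -> matches Research
  - employee 4 (Eve): dept_id=NULL, no match -> kept with NULL
  - employee 5 (Eli): dept_id=2 -> matches Research
  - employee 6 (Karen): dept_id=3 -> matches Product
All 6 rows appear; 2 have NULL department.

SQL:
SELECT a.name, b.name AS department
FROM employees a
LEFT JOIN departments b ON a.dept_id = b.id

Result:
name  | department
------+-----------
Carol | Marketing 
Dave  | NULL      
Bob   | Research  
Eve   | NULL      
Eli   | Research  
Karen | Product   


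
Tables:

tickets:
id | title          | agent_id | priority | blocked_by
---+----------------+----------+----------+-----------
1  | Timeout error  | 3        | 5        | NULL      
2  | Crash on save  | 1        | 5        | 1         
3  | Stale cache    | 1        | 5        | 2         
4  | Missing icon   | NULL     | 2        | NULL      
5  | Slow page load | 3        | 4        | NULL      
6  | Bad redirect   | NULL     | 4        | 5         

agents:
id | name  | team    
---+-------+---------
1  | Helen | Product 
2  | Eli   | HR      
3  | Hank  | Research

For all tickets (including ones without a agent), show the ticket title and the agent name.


LEFT JOIN keeps every row from tickets (the left table); where agent_id has no match in agents, the agent columns become NULL. Walk through each ticket:
  - ticket 1 (Timeout error): agent_id=3 -> matches Hank
  - ticket 2 (Crash on save): agent_id=1 -> matches Helen
  - ticket 3 (Stale cache): agent_id=1 -> matches Helen
  - ticket 4 (Missing icon): agent_id=NULL, no match -> kept with NULL
  - ticket 5 (Slow page load): agent_id=3 -> matches Hank
  - ticket 6 (Bad redirect): agent_id=NULL, no match -> kept with NULL
All 6 rows appear; 2 have NULL agent.

SQL:
SELECT a.title, b.name AS agent
FROM tickets a
LEFT JOIN agents b ON a.agent_id = b.id

Result:
title          | agent
---------------+------
Timeout error  | Hank 
Crash on save  | Helen
Stale cache    | Helen
Missing icon   | NULL 
Slow page load | Hank 
Bad redirect   | NULL 


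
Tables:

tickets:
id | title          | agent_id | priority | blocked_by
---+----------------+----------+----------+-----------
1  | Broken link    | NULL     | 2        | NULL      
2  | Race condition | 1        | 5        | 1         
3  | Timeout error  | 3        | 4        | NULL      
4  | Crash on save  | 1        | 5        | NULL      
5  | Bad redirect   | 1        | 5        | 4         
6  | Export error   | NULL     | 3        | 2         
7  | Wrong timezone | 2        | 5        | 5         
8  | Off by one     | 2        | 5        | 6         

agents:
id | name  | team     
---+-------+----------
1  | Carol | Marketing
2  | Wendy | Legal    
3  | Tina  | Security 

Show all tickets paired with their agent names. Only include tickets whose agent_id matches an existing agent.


INNER JOIN keeps only tickets rows whose agent_id matches an id in agents. Walk through each ticket:
  - ticket 1 (Broken link): agent_id=NULL, no match -> dropped
  - ticket 2 (Race condition): agent_id=1 -> matches Carol
  - ticket 3 (Timeout error): agent_id=3 -> matches Tina
  - ticket 4 (Crash on save): agent_id=1 -> matches Carol
  - ticket 5 (Bad redirect): agent_id=1 -> matches Carol
  - ticket 6 (Export error): agent_id=NULL, no match -> dropped
  - ticket 7 (Wrong timezone): agent_id=2 -> matches Wendy
  - ticket 8 (Off by one): agent_id=2 -> matches Wendy
So 2 of 8 rows are dropped.

SQL:
SELECT a.title, b.name AS agent
FROM tickets a
INNER JOIN agents b ON a.agent_id = b.id

Result:
title          | agent
---------------+------
Race condition | Carol
Timeout error  | Tina 
Crash on save  | Carol
Bad redirect   | Carol
Wrong timezone | Wendy
Off by one     | Wendy


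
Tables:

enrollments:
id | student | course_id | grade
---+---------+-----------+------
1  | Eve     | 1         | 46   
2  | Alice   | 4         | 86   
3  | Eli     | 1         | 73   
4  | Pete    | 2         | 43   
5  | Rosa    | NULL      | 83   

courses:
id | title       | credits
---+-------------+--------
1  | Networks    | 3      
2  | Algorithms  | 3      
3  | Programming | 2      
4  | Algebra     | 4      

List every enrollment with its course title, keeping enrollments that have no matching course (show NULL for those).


LEFT JOIN keeps every row from enrollments (the left table); where course_id has no match in courses, the course columns become NULL. Walk through each enrollment:
  - enrollment 1 (Eve): course_id=1 -> matches Networks
  - enrollment 2 (Alice): course_id=4 -> matches Algebra
  - enrollment 3 (Eli): course_id=1 -> matches Networks
  - enrollment 4 (Pete): course_id=2 -> matches Algorithms
  - enrollment 5 (Rosa): course_id=NULL, no match -> kept with NULL
All 5 rows appear; 1 has NULL course.

SQL:
SELECT a.student, b.title AS course
FROM enrollments a
LEFT JOIN courses b ON a.course_id = b.id

Result:
student | course    
--------+-----------
Eve     | Networks  
Alice   | Algebra   
Eli     | Networks  
Pete    | Algorithms
Rosa    | NULL      


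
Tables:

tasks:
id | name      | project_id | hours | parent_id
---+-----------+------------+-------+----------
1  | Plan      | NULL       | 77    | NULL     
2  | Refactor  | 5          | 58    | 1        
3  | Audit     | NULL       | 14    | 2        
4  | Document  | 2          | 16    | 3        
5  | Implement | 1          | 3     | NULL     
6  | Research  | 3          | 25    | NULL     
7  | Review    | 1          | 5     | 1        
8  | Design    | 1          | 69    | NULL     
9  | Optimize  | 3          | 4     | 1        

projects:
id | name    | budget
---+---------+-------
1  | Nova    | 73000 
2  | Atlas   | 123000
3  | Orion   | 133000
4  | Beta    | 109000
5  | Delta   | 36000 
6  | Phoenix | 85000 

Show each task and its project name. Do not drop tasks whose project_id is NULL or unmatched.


LEFT JOIN keeps every row from tasks (the left table); where project_id has no match in projects, the project columns become NULL. Walk through each task:
  - task 1 (Plan): project_id=NULL, no match -> kept with NULL
  - task 2 (Refactor): project_id=5 -> matches Delta
  - task 3 (Audit): project_id=NULL, no match -> kept with NULL
  - task 4 (Document): project_id=2 -> matches Atlas
  - task 5 (Implement): project_id=1 -> matches Nova
  - task 6 (Research): project_id=3 -> matches Orion
  - task 7 (Review): project_id=1 -> matches Nova
  - task 8 (Design): project_id=1 -> matches Nova
  - task 9 (Optimize): project_id=3 -> matches Orion
All 9 rows appear; 2 have NULL project.

SQL:
SELECT a.name, b.name AS project
FROM tasks a
LEFT JOIN projects b ON a.project_id = b.id

Result:
name      | project
----------+--------
Plan      | NULL   
Refactor  | Delta  
Audit     | NULL   
Document  | Atlas  
Implement | Nova   
Research  | Orion  
Review    | Nova   
Design    | Nova   
Optimize  | Orion  


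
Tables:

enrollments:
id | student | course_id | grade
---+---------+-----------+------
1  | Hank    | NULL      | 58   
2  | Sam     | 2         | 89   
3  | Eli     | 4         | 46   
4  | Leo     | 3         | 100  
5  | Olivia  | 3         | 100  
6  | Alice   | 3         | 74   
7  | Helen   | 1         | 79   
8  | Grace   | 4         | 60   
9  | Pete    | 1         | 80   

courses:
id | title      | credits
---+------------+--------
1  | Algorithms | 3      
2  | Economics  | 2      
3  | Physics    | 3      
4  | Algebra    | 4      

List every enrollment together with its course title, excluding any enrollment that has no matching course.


INNER JOIN keeps only enrollments rows whose course_id matches an id in courses. Walk through each enrollment:
  - enrollment 1 (Hank): course_id=NULL, no match -> dropped
  - enrollment 2 (Sam): course_id=2 -> matches Economics
  - enrollment 3 (Eli): course_id=4 -> matches Algebra
  - enrollment 4 (Leo): course_id=3 -> matches Physics
  - enrollment 5 (Olivia): course_id=3 -> matches Physics
  - enrollment 6 (Alice): course_id=3 -> matches Physics
  - enrollment 7 (Helen): course_id=1 -> matches Algorithms
  - enrollment 8 (Grace): course_id=4 -> matches Algebra
  - enrollment 9 (Pete): course_id=1 -> matches Algorithms
So 1 of 9 rows is dropped.

SQL:
SELECT a.student, b.title AS course
FROM enrollments a
INNER JOIN courses b ON a.course_id = b.id

Result:
student | course    
--------+-----------
Sam     | Economics 
Eli     | Algebra   
Leo     | Physics   
Olivia  | Physics   
Alice   | Physics   
Helen   | Algorithms
Grace   | Algebra   
Pete    | Algorithms


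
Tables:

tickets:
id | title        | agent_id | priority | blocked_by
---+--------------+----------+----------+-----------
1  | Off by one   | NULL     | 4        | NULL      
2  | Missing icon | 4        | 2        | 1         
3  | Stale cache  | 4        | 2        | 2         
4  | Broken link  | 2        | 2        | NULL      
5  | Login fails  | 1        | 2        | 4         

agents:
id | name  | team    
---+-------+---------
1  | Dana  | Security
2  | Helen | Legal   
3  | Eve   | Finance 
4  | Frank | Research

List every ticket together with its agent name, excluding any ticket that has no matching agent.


INNER JOIN keeps only tickets rows whose agent_id matches an id in agents. Walk through each ticket:
  - ticket 1 (Off by one): agent_id=NULL, no match -> dropped
  - ticket 2 (Missing icon): agent_id=4 -> matches Frank
  - ticket 3 (Stale cache): agent_id=4 -> matches Frank
  - ticket 4 (Broken link): agent_id=2 -> matches Helen
  - ticket 5 (Login fails): agent_id=1 -> matches Dana
So 1 of 5 rows is dropped.

SQL:
SELECT a.title, b.name AS agent
FROM tickets a
INNER JOIN agents b ON a.agent_id = b.id

Result:
title        | agent
-------------+------
Missing icon | Frank
Stale cache  | Frank
Broken link  | Helen
Login fails  | Dana 


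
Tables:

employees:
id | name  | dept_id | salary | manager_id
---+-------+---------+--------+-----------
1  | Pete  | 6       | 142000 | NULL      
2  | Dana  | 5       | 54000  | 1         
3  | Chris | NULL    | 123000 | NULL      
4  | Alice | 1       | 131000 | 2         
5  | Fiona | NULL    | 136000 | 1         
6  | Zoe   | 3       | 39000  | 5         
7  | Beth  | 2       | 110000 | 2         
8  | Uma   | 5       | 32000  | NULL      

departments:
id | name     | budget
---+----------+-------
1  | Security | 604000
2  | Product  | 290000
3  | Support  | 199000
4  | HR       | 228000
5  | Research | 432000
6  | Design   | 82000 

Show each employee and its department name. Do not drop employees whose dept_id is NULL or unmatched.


LEFT JOIN keeps every row from employees (the left table); where dept_id has no match in departments, the department columns become NULL. Walk through each employee:
  - employee 1 (Pete): dept_id=6 -> matches Design
  - employee 2 (Dana): dept_id=5 -> matches Research
  - employee 3 (Chris): dept_id=NULL, no match -> kept with NULL
  - employee 4 (Alice): dept_id=1 -> matches Security
  - employee 5 (Fiona): dept_id=NULL, no match -> kept with NULL
  - employee 6 (Zoe): dept_id=3 -> matches Support
  - employee 7 (Beth): dept_id=2 -> matches Product
  - employee 8 (Uma): dept_id=5 -> matches Research
All 8 rows appear; 2 have NULL department.

SQL:
SELECT a.name, b.name AS department
FROM employees a
LEFT JOIN departments b ON a.dept_id = b.id

Result:
name  | department
------+-----------
Pete  | Design    
Dana  | Research  
Chris | NULL      
Alice | Security  
Fiona | NULL      
Zoe   | Support   
Beth  | Product   
Uma   | Research  


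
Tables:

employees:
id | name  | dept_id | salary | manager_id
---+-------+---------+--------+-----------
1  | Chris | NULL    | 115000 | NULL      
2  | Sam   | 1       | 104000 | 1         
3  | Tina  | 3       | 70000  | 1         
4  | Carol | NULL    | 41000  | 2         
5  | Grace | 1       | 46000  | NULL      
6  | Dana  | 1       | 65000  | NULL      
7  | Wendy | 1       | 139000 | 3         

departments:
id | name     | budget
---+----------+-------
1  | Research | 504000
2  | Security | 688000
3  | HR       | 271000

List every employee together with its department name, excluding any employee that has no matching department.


INNER JOIN keeps only employees rows whose dept_id matches an id in departments. Walk through each employee:
  - employee 1 (Chris): dept_id=NULL, no match -> dropped
  - employee 2 (Sam): dept_id=1 -> matches Research
  - employee 3 (Tina): dept_id=3 -> matches HR
  - employee 4 (Carol): dept_id=NULL, no match -> dropped
  - employee 5 (Grace): dept_id=1 -> matches Research
  - employee 6 (Dana): dept_id=1 -> matches Research
  - employee 7 (Wendy): dept_id=1 -> matches Research
So 2 of 7 rows are dropped.

SQL:
SELECT a.name, b.name AS department
FROM employees a
INNER JOIN departments b ON a.dept_id = b.id

Result:
name  | department
------+-----------
Sam   | Research  
Tina  | HR        
Grace | Research  
Dana  | Research  
Wendy | Research  


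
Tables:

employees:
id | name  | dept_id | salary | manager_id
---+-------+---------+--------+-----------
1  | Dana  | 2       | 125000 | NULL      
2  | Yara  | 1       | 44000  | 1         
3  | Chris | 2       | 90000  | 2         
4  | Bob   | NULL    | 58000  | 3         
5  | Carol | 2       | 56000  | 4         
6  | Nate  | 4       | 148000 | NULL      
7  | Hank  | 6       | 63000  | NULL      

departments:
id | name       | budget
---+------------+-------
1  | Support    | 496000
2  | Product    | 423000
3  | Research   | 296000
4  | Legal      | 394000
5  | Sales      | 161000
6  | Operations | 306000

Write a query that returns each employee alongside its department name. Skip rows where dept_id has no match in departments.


INNER JOIN keeps only employees rows whose dept_id matches an id in departments. Walk through each employee:
  - employee 1 (Dana): dept_id=2 -> matches Product
  - employee 2 (Yara): dept_id=1 -> matches Support
  - employee 3 (Chris): dept_id=2 -> matches Product
  - employee 4 (Bob): dept_id=NULL, no match -> dropped
  - employee 5 (Carol): dept_id=2 -> matches Product
  - employee 6 (Nate): dept_id=4 -> matches Legal
  - employee 7 (Hank): dept_id=6 -> matches Operations
So 1 of 7 rows is dropped.

SQL:
SELECT a.name, b.name AS department
FROM employees a
INNER JOIN departments b ON a.dept_id = b.id

Result:
name  | department
------+-----------
Dana  | Product   
Yara  | Support   
Chris | Product   
Carol | Product   
Nate  | Legal     
Hank  | Operations


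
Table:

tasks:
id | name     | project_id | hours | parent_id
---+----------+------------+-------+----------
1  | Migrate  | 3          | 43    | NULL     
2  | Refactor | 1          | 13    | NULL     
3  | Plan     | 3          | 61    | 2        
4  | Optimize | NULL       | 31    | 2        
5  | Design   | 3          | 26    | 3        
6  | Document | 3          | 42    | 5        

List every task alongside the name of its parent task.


This is a self-join: tasks is joined to a second copy of itself, matching each row's parent_id to another row's id. Use LEFT JOIN so rows with parent_id=NULL are kept.
  - task 1 (Migrate): parent_id=NULL -> NULL
  - task 2 (Refactor): parent_id=NULL -> NULL
  - task 3 (Plan): parent_id=2 -> Refactor
  - task 4 (Optimize): parent_id=2 -> Refactor
  - task 5 (Design): parent_id=3 -> Plan
  - task 6 (Document): parent_id=5 -> Design

SQL:
SELECT a.name AS item, b.name AS parent
FROM tasks a
LEFT JOIN tasks b ON a.parent_id = b.id

Result:
item     | parent  
---------+---------
Migrate  | NULL    
Refactor | NULL    
Plan     | Refactor
Optimize | Refactor
Design   | Plan    
Document | Design  


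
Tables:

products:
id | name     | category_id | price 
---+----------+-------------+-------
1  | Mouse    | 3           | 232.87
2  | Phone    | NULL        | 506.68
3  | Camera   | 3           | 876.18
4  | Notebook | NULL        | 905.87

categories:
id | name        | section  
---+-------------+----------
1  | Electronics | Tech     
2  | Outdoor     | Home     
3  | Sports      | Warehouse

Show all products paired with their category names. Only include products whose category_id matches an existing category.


INNER JOIN keeps only products rows whose category_id matches an id in categories. Walk through each product:
  - product 1 (Mouse): category_id=3 -> matches Sports
  - product 2 (Phone): category_id=NULL, no match -> dropped
  - product 3 (Camera): category_id=3 -> matches Sports
  - product 4 (Notebook): category_id=NULL, no match -> dropped
So 2 of 4 rows are dropped.

SQL:
SELECT a.name, b.name AS category
FROM products a
INNER JOIN categories b ON a.category_id = b.id

Result:
name   | category
-------+---------
Mouse  | Sports  
Camera | Sports  


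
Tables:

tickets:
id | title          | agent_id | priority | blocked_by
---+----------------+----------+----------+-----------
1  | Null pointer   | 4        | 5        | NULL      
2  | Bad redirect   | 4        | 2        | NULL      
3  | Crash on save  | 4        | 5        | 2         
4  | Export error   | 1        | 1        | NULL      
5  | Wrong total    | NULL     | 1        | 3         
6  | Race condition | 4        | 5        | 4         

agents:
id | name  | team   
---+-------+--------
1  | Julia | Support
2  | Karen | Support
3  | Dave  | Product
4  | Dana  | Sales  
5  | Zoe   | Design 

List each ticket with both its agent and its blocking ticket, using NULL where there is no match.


Two LEFT JOINs from the same base table tickets: one to agents via agent_id, one to tickets itself via blocked_by. Both are LEFT so every ticket is preserved.
Match against agents:
  - ticket 1 (Null pointer): agent_id=4 -> matches Dana
  - ticket 2 (Bad redirect): agent_id=4 -> matches Dana
  - ticket 3 (Crash on save): agent_id=4 -> matches Dana
  - ticket 4 (Export error): agent_id=1 -> matches Julia
  - ticket 5 (Wrong total): agent_id=NULL, no match -> kept with NULL
  - ticket 6 (Race condition): agent_id=4 -> matches Dana
Match against tickets (self):
  - ticket 1 (Null pointer): blocked_by=NULL -> NULL
  - ticket 2 (Bad redirect): blocked_by=NULL -> NULL
  - ticket 3 (Crash on save): blocked_by=2 -> Bad redirect
  - ticket 4 (Export error): blocked_by=NULL -> NULL
  - ticket 5 (Wrong total): blocked_by=3 -> Crash on save
  - ticket 6 (Race condition): blocked_by=4 -> Export error

SQL:
SELECT a.title, b.name AS agent, c.title AS blocked_by
FROM tickets a
LEFT JOIN agents b ON a.agent_id = b.id
LEFT JOIN tickets c ON a.blocked_by = c.id

Result:
title          | agent | blocked_by   
---------------+-------+--------------
Null pointer   | Dana  | NULL         
Bad redirect   | Dana  | NULL         
Crash on save  | Dana  | Bad redirect 
Export error   | Julia | NULL         
Wrong total    | NULL  | Crash on save
Race condition | Dana  | Export error 


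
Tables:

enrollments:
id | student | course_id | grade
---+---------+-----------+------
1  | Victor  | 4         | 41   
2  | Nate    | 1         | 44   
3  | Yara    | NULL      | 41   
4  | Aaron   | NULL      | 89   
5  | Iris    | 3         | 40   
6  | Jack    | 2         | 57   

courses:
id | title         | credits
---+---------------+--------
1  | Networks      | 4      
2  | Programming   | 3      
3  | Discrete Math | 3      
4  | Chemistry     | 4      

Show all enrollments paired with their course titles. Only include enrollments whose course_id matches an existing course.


INNER JOIN keeps only enrollments rows whose course_id matches an id in courses. Walk through each enrollment:
  - enrollment 1 (Victor): course_id=4 -> matches Chemistry
  - enrollment 2 (Nate): course_id=1 -> matches Networks
  - enrollment 3 (Yara): course_id=NULL, no match -> dropped
  - enrollment 4 (Aaron): course_id=NULL, no match -> dropped
  - enrollment 5 (Iris): course_id=3 -> matches Discrete Math
  - enrollment 6 (Jack): course_id=2 -> matches Programming
So 2 of 6 rows are dropped.

SQL:
SELECT a.student, b.title AS course
FROM enrollments a
INNER JOIN courses b ON a.course_id = b.id

Result:
student | course       
--------+--------------
Victor  | Chemistry    
Nate    | Networks     
Iris    | Discrete Math
Jack    | Programming  


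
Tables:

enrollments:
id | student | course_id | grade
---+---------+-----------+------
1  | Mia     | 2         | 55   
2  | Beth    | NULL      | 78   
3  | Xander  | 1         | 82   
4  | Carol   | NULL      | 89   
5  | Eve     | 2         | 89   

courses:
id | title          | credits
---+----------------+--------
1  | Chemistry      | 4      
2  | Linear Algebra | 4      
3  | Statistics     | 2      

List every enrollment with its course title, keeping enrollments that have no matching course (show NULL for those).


LEFT JOIN keeps every row from enrollments (the left table); where course_id has no match in courses, the course columns become NULL. Walk through each enrollment:
  - enrollment 1 (Mia): course_id=2 -> matches Linear Algebra
  - enrollment 2 (Beth): course_id=NULL, no match -> kept with NULL
  - enrollment 3 (Xander): course_id=1 -> matches Chemistry
  - enrollment 4 (Carol): course_id=NULL, no match -> kept with NULL
  - enrollment 5 (Eve): course_id=2 -> matches Linear Algebra
All 5 rows appear; 2 have NULL course.

SQL:
SELECT a.student, b.title AS course
FROM enrollments a
LEFT JOIN courses b ON a.course_id = b.id

Result:
student | course        
--------+---------------
Mia     | Linear Algebra
Beth    | NULL          
Xander  | Chemistry     
Carol   | NULL          
Eve     | Linear Algebra


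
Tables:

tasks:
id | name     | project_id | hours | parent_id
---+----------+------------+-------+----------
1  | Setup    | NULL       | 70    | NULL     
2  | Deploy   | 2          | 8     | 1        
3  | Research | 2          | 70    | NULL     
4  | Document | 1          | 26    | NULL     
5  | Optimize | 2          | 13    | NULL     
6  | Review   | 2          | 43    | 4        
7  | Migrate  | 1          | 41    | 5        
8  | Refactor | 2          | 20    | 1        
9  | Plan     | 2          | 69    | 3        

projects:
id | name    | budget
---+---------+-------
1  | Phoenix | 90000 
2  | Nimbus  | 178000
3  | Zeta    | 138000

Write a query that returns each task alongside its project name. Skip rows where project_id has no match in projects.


INNER JOIN keeps only tasks rows whose project_id matches an id in projects. Walk through each task:
  - task 1 (Setup): project_id=NULL, no match -> dropped
  - task 2 (Deploy): project_id=2 -> matches Nimbus
  - task 3 (Research): project_id=2 -> matches Nimbus
  - task 4 (Document): project_id=1 -> matches Phoenix
  - task 5 (Optimize): project_id=2 -> matches Nimbus
  - task 6 (Review): project_id=2 -> matches Nimbus
  - task 7 (Migrate): project_id=1 -> matches Phoenix
  - task 8 (Refactor): project_id=2 -> matches Nimbus
  - task 9 (Plan): project_id=2 -> matches Nimbus
So 1 of 9 rows is dropped.

SQL:
SELECT a.name, b.name AS project
FROM tasks a
INNER JOIN projects b ON a.project_id = b.id

Result:
name     | project
---------+--------
Deploy   | Nimbus 
Research | Nimbus 
Document | Phoenix
Optimize | Nimbus 
Review   | Nimbus 
Migrate  | Phoenix
Refactor | Nimbus 
Plan     | Nimbus 


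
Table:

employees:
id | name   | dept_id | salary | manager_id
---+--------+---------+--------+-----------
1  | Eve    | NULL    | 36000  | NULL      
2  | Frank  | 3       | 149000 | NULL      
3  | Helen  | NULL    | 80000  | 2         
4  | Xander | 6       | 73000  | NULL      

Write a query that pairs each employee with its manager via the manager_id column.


This is a self-join: employees is joined to a second copy of itself, matching each row's manager_id to another row's id. Use LEFT JOIN so rows with manager_id=NULL are kept.
  - employee 1 (Eve): manager_id=NULL -> NULL
  - employee 2 (Frank): manager_id=NULL -> NULL
  - employee 3 (Helen): manager_id=2 -> Frank
  - employee 4 (Xander): manager_id=NULL -> NULL

SQL:
SELECT a.name AS item, b.name AS manager
FROM employees a
LEFT JOIN employees b ON a.manager_id = b.id

Result:
item   | manager
-------+--------
Eve    | NULL   
Frank  | NULL   
Helen  | Frank  
Xander | NULL   


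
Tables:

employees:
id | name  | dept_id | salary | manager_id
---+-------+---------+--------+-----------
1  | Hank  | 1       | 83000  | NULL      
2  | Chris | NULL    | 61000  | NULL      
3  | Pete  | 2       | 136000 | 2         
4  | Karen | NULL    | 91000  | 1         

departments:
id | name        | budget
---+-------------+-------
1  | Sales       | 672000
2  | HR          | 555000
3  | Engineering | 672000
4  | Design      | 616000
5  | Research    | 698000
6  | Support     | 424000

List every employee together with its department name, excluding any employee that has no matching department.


INNER JOIN keeps only employees rows whose dept_id matches an id in departments. Walk through each employee:
  - employee 1 (Hank): dept_id=1 -> matches Sales
  - employee 2 (Chris): dept_id=NULL, no match -> dropped
  - employee 3 (Pete): dept_id=2 -> matches HR
  - employee 4 (Karen): dept_id=NULL, no match -> dropped
So 2 of 4 rows are dropped.

SQL:
SELECT a.name, b.name AS department
FROM employees a
INNER JOIN departments b ON a.dept_id = b.id

Result:
name | department
-----+-----------
Hank | Sales     
Pete | HR        


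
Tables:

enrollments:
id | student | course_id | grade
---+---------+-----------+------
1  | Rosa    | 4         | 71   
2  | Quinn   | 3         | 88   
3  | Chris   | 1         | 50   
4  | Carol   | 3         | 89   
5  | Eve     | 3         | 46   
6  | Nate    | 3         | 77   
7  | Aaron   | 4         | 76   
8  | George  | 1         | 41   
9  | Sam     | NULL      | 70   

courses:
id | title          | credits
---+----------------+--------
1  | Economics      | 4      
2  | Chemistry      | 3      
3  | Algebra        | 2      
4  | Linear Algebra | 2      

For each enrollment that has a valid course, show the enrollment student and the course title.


INNER JOIN keeps only enrollments rows whose course_id matches an id in courses. Walk through each enrollment:
  - enrollment 1 (Rosa): course_id=4 -> matches Linear Algebra
  - enrollment 2 (Quinn): course_id=3 -> matches Algebra
  - enrollment 3 (Chris): course_id=1 -> matches Economics
  - enrollment 4 (Carol): course_id=3 -> matches Algebra
  - enrollment 5 (Eve): course_id=3 -> matches Algebra
  - enrollment 6 (Nate): course_id=3 -> matches Algebra
  - enrollment 7 (Aaron): course_id=4 -> matches Linear Algebra
  - enrollment 8 (George): course_id=1 -> matches Economics
  - enrollment 9 (Sam): course_id=NULL, no match -> dropped
So 1 of 9 rows is dropped.

SQL:
SELECT a.student, b.title AS course
FROM enrollments a
INNER JOIN courses b ON a.course_id = b.id

Result:
student | course        
--------+---------------
Rosa    | Linear Algebra
Quinn   | Algebra       
Chris   | Economics     
Carol   | Algebra       
Eve     | Algebra       
Nate    | Algebra       
Aaron   | Linear Algebra
George  | Economics     


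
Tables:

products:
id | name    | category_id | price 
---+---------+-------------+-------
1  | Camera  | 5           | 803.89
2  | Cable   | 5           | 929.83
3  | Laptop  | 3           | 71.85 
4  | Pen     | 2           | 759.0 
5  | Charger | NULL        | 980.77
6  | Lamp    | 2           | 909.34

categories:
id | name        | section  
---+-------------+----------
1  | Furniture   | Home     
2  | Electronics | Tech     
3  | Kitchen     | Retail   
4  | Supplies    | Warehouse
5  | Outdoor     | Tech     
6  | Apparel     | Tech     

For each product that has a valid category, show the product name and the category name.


INNER JOIN keeps only products rows whose category_id matches an id in categories. Walk through each product:
  - product 1 (Camera): category_id=5 -> matches Outdoor
  - product 2 (Cable): category_id=5 -> matches Outdoor
  - product 3 (Laptop): category_id=3 -> matches Kitchen
  - product 4 (Pen): category_id=2 -> matches Electronics
  - product 5 (Charger): category_id=NULL, no match -> dropped
  - product 6 (Lamp): category_id=2 -> matches Electronics
So 1 of 6 rows is dropped.

SQL:
SELECT a.name, b.name AS category
FROM products a
INNER JOIN categories b ON a.category_id = b.id

Result:
name   | category   
-------+------------
Camera | Outdoor    
Cable  | Outdoor    
Laptop | Kitchen    
Pen    | Electronics
Lamp   | Electronics
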